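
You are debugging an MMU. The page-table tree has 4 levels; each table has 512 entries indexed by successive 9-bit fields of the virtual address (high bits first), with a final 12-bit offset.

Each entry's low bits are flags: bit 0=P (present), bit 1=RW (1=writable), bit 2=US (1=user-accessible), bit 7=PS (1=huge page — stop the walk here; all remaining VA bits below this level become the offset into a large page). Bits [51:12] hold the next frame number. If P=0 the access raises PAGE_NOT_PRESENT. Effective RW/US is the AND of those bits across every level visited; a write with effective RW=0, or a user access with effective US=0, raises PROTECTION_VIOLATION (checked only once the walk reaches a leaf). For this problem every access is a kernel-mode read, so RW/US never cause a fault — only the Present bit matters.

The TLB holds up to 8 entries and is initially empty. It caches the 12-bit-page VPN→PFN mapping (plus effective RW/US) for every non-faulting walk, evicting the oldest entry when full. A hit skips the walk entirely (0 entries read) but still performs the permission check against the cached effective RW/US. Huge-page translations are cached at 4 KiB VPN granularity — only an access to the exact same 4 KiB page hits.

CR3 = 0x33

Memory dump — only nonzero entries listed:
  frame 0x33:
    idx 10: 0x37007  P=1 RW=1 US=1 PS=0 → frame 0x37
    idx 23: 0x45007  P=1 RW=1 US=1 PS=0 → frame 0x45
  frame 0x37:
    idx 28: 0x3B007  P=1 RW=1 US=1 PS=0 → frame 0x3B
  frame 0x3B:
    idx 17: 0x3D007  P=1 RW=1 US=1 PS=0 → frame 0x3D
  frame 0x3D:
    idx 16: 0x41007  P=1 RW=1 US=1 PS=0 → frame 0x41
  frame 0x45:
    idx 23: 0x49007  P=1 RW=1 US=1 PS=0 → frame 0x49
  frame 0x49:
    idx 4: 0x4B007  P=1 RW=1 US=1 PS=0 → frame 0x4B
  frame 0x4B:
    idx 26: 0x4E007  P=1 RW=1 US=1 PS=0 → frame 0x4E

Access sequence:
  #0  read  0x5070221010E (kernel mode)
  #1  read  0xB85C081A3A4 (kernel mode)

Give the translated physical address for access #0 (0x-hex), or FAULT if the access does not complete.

Trace:
#0 VA=0x5070221010E (r,kernel):
  lvl0: tbl 0x33, slot 10 ⇒ 0x37007 (P1/RW1/US1/PS0)
  lvl1: tbl 0x37, slot 28 ⇒ 0x3B007 (P1/RW1/US1/PS0)
  lvl2: tbl 0x3B, slot 17 ⇒ 0x3D007 (P1/RW1/US1/PS0)
  lvl3: tbl 0x3D, slot 16 ⇒ 0x41007 (P1/RW1/US1/PS0)
  ✓ 0x4110E  — 4 lookups
#1 VA=0xB85C081A3A4 (r,kernel):
  lvl0: tbl 0x33, slot 23 ⇒ 0x45007 (P1/RW1/US1/PS0)
  lvl1: tbl 0x45, slot 23 ⇒ 0x49007 (P1/RW1/US1/PS0)
  lvl2: tbl 0x49, slot 4 ⇒ 0x4B007 (P1/RW1/US1/PS0)
  lvl3: tbl 0x4B, slot 26 ⇒ 0x4E007 (P1/RW1/US1/PS0)
  ✓ 0x4E3A4  — 4 lookups

Access #0 PA: 0x4110E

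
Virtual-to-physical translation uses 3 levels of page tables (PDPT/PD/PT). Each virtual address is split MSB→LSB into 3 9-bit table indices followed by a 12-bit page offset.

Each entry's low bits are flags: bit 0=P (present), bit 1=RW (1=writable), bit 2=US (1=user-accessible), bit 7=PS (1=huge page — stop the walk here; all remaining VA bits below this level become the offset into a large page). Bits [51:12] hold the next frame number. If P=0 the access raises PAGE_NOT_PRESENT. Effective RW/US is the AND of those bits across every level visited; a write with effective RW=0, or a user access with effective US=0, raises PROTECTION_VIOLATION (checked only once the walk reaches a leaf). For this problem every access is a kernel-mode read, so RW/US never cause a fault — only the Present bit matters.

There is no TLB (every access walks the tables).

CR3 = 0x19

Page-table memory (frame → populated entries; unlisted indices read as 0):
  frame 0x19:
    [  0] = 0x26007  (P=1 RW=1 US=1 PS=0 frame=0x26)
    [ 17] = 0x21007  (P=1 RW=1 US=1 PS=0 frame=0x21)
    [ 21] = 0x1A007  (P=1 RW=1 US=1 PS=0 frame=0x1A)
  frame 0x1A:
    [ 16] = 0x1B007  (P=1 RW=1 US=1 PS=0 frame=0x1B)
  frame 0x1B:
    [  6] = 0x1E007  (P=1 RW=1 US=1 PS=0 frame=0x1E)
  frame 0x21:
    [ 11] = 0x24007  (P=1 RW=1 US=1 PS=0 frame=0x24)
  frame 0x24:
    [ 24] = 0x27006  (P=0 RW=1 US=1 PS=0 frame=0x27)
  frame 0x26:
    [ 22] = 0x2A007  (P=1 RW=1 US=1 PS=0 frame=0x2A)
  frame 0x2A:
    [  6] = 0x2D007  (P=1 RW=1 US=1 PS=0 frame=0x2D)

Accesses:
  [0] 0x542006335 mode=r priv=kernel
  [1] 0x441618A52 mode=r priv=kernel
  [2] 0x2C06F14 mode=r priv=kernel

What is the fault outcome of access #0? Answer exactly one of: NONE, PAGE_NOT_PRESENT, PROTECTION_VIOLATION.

Trace:
#0 VA=0x542006335 (r,kernel):
  L0 @0x19[21] → 0x1A007  P=1,RW=1,US=1,PS=0
  L1 @0x1A[16] → 0x1B007  P=1,RW=1,US=1,PS=0
  L2 @0x1B[6] → 0x1E007  P=1,RW=1,US=1,PS=0
  ✓ 0x1E335  — 3 lookups
#1 VA=0x441618A52 (r,kernel):
  L0 @0x19[17] → 0x21007  P=1,RW=1,US=1,PS=0
  L1 @0x21[11] → 0x24007  P=1,RW=1,US=1,PS=0
  L2 @0x24[24] → 0x27006  P=0,RW=1,US=1,PS=0
  ⇒ fault: PAGE_NOT_PRESENT  — 3 lookups
#2 VA=0x2C06F14 (r,kernel):
  L0 @0x19[0] → 0x26007  P=1,RW=1,US=1,PS=0
  L1 @0x26[22] → 0x2A007  P=1,RW=1,US=1,PS=0
  L2 @0x2A[6] → 0x2D007  P=1,RW=1,US=1,PS=0
  ✓ 0x2DF14  — 3 lookups

Access #0 fault: NONE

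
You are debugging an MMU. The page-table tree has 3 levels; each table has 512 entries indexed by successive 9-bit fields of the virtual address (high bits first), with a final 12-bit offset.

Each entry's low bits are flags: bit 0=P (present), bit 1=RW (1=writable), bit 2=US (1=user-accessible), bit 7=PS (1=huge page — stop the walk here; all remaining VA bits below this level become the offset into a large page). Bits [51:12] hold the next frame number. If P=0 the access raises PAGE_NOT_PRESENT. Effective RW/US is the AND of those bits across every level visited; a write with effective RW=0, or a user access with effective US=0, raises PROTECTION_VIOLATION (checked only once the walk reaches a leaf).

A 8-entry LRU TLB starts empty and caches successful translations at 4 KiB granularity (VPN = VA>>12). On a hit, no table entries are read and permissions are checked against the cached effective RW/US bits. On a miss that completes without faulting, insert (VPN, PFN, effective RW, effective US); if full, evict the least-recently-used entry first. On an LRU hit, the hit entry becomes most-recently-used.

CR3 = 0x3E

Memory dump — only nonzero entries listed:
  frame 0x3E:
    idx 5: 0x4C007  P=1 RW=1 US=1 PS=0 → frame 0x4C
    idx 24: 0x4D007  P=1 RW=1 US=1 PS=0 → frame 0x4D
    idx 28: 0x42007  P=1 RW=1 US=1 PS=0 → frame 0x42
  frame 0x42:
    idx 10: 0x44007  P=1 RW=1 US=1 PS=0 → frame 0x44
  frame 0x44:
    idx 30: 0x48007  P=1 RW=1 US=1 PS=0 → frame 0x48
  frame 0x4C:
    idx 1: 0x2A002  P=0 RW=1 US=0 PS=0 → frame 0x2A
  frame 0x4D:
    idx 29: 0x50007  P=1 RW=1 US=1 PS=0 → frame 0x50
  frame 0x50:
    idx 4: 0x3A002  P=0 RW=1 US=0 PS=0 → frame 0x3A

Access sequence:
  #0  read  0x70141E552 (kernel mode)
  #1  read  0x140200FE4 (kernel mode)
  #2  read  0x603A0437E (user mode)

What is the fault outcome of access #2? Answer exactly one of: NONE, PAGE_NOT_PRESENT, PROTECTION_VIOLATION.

Trace:
#0 VA=0x70141E552 (r,kernel):
  L0: frame=0x3E idx=28 entry=0x42007 [P=1 RW=1 US=1 PS=0]
  L1: frame=0x42 idx=10 entry=0x44007 [P=1 RW=1 US=1 PS=0]
  L2: frame=0x44 idx=30 entry=0x48007 [P=1 RW=1 US=1 PS=0]
  ✓ 0x48552  — 3 lookups
#1 VA=0x140200FE4 (r,kernel):
  L0: frame=0x3E idx=5 entry=0x4C007 [P=1 RW=1 US=1 PS=0]
  L1: frame=0x4C idx=1 entry=0x2A002 [P=0 RW=1 US=0 PS=0]
  ⇒ fault: PAGE_NOT_PRESENT  — 2 lookups
#2 VA=0x603A0437E (r,user):
  L0: frame=0x3E idx=24 entry=0x4D007 [P=1 RW=1 US=1 PS=0]
  L1: frame=0x4D idx=29 entry=0x50007 [P=1 RW=1 US=1 PS=0]
  L2: frame=0x50 idx=4 entry=0x3A002 [P=0 RW=1 US=0 PS=0]
  ⇒ fault: PAGE_NOT_PRESENT  — 3 lookups

Access #2 fault: PAGE_NOT_PRESENT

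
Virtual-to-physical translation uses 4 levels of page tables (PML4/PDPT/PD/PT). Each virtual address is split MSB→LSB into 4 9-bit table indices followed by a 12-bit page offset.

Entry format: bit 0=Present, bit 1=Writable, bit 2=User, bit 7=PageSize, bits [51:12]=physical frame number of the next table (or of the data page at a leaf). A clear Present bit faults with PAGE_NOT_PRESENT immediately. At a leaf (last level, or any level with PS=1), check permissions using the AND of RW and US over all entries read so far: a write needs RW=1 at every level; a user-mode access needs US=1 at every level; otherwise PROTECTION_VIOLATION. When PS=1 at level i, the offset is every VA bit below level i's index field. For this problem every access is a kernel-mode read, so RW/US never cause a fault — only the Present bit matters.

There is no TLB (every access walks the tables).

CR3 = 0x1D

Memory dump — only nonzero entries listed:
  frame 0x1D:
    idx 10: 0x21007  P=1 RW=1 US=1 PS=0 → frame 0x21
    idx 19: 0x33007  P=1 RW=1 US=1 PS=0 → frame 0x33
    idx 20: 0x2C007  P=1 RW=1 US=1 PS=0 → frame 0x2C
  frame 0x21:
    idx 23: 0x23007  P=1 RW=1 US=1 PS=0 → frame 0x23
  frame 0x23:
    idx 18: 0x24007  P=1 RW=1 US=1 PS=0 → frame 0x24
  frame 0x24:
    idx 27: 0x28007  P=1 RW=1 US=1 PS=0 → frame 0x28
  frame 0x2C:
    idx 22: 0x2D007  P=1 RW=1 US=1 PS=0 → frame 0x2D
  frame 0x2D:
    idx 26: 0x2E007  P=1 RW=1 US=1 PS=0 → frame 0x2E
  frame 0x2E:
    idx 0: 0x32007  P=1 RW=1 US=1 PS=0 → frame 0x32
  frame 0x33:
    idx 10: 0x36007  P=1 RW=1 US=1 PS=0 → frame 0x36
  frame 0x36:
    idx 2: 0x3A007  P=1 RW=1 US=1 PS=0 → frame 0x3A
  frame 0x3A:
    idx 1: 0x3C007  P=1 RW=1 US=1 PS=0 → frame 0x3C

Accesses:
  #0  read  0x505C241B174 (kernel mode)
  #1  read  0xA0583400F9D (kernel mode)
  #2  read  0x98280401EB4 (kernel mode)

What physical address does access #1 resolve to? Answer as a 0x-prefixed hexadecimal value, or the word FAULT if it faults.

Per-access translation:
#0 VA=0x505C241B174 (r,kernel):
  lvl0: tbl 0x1D, slot 10 ⇒ 0x21007 (P1/RW1/US1/PS0)
  lvl1: tbl 0x21, slot 23 ⇒ 0x23007 (P1/RW1/US1/PS0)
  lvl2: tbl 0x23, slot 18 ⇒ 0x24007 (P1/RW1/US1/PS0)
  lvl3: tbl 0x24, slot 27 ⇒ 0x28007 (P1/RW1/US1/PS0)
  → PA=0x28174  (4 entries read)
#1 VA=0xA0583400F9D (r,kernel):
  lvl0: tbl 0x1D, slot 20 ⇒ 0x2C007 (P1/RW1/US1/PS0)
  lvl1: tbl 0x2C, slot 22 ⇒ 0x2D007 (P1/RW1/US1/PS0)
  lvl2: tbl 0x2D, slot 26 ⇒ 0x2E007 (P1/RW1/US1/PS0)
  lvl3: tbl 0x2E, slot 0 ⇒ 0x32007 (P1/RW1/US1/PS0)
  → PA=0x32F9D  (4 entries read)
#2 VA=0x98280401EB4 (r,kernel):
  lvl0: tbl 0x1D, slot 19 ⇒ 0x33007 (P1/RW1/US1/PS0)
  lvl1: tbl 0x33, slot 10 ⇒ 0x36007 (P1/RW1/US1/PS0)
  lvl2: tbl 0x36, slot 2 ⇒ 0x3A007 (P1/RW1/US1/PS0)
  lvl3: tbl 0x3A, slot 1 ⇒ 0x3C007 (P1/RW1/US1/PS0)
  → PA=0x3CEB4  (4 entries read)

Access #1 PA: 0x32F9D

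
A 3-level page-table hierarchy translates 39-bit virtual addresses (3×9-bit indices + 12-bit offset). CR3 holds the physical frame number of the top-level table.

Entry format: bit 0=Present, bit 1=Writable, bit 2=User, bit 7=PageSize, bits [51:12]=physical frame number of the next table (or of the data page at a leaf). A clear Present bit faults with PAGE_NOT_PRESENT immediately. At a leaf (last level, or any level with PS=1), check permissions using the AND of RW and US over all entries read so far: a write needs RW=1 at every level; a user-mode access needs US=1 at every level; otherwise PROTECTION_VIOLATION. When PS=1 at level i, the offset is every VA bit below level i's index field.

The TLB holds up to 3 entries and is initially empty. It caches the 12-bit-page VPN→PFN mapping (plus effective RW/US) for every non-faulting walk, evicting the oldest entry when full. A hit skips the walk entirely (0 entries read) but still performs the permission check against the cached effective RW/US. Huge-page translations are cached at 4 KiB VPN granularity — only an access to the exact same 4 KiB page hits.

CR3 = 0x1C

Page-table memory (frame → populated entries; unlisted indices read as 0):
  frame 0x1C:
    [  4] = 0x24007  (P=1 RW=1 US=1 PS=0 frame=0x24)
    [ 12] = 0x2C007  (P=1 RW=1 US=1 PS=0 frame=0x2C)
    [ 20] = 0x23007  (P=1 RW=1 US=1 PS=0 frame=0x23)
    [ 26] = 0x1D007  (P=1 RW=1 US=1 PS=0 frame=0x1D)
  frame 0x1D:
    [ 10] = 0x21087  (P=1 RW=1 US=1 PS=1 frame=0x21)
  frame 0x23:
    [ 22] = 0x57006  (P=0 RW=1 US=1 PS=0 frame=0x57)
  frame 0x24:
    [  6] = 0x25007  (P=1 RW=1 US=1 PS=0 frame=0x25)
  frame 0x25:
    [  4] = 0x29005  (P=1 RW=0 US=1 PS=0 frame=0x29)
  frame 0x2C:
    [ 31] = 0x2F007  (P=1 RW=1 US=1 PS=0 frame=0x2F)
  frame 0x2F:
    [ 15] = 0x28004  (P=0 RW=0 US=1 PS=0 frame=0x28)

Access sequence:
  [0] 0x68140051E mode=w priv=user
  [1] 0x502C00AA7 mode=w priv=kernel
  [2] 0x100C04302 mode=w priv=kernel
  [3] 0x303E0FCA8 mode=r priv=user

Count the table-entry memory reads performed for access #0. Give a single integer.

Trace:
#0 VA=0x68140051E (w,user):
  L0 @0x1C[26] → 0x1D007  P=1,RW=1,US=1,PS=0
  L1 @0x1D[10] → 0x21087  P=1,RW=1,US=1,PS=1
  → PA=0x2151E (huge @L1)  (2 entries read)
#1 VA=0x502C00AA7 (w,kernel):
  L0 @0x1C[20] → 0x23007  P=1,RW=1,US=1,PS=0
  L1 @0x23[22] → 0x57006  P=0,RW=1,US=1,PS=0
  ⇒ fault: PAGE_NOT_PRESENT  — 2 lookups
#2 VA=0x100C04302 (w,kernel):
  L0 @0x1C[4] → 0x24007  P=1,RW=1,US=1,PS=0
  L1 @0x24[6] → 0x25007  P=1,RW=1,US=1,PS=0
  L2 @0x25[4] → 0x29005  P=1,RW=0,US=1,PS=0
  ⇒ fault: PROTECTION_VIOLATION  — 3 lookups
#3 VA=0x303E0FCA8 (r,user):
  L0 @0x1C[12] → 0x2C007  P=1,RW=1,US=1,PS=0
  L1 @0x2C[31] → 0x2F007  P=1,RW=1,US=1,PS=0
  L2 @0x2F[15] → 0x28004  P=0,RW=0,US=1,PS=0
  ⇒ fault: PAGE_NOT_PRESENT  — 3 lookups

Entries read for #0: 2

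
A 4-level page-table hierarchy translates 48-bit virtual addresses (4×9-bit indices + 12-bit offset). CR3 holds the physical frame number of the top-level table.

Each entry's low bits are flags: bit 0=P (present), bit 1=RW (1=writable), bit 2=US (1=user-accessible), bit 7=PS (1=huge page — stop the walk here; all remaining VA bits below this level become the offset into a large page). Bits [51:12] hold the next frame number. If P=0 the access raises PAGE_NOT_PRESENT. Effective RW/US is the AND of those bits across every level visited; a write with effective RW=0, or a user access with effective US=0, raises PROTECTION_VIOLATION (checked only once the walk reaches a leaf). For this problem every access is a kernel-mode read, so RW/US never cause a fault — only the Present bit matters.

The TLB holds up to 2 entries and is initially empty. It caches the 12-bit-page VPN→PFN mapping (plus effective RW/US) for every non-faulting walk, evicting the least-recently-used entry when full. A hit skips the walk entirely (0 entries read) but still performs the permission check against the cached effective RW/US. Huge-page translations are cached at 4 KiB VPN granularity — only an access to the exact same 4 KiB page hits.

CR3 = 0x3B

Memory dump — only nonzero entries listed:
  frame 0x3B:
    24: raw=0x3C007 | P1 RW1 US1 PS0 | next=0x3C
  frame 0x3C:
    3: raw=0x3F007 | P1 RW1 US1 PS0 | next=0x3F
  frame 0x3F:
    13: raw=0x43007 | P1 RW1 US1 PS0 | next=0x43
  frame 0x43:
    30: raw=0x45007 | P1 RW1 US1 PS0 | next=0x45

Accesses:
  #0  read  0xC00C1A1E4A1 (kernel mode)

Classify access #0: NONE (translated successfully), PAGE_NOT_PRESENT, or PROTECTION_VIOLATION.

Trace:
#0 VA=0xC00C1A1E4A1 (r,kernel):
  L0: frame=0x3B idx=24 entry=0x3C007 [P=1 RW=1 US=1 PS=0]
  L1: frame=0x3C idx=3 entry=0x3F007 [P=1 RW=1 US=1 PS=0]
  L2: frame=0x3F idx=13 entry=0x43007 [P=1 RW=1 US=1 PS=0]
  L3: frame=0x43 idx=30 entry=0x45007 [P=1 RW=1 US=1 PS=0]
  ⇒ phys 0x454A1  [4 reads]

Access #0 fault: NONE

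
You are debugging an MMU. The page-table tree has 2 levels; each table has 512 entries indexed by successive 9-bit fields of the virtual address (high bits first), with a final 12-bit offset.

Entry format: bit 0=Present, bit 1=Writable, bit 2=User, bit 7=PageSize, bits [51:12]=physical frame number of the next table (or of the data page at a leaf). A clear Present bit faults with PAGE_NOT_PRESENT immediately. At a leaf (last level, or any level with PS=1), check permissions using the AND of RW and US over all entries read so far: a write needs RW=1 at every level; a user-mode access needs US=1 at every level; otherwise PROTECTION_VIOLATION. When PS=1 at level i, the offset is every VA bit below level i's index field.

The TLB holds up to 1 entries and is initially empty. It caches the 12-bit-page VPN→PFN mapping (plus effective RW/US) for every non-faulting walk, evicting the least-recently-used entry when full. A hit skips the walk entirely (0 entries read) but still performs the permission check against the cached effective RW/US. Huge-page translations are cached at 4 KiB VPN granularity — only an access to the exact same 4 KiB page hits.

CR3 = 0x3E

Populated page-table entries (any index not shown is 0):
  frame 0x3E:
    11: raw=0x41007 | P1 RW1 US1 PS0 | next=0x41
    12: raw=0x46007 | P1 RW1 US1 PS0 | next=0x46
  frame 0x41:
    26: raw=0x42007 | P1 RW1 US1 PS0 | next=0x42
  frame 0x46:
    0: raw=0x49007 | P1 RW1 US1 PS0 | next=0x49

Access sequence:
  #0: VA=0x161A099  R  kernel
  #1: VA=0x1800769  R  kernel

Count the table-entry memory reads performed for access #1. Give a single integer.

Per-access translation:
#0 VA=0x161A099 (r,kernel):
  lvl0: tbl 0x3E, slot 11 ⇒ 0x41007 (P1/RW1/US1/PS0)
  lvl1: tbl 0x41, slot 26 ⇒ 0x42007 (P1/RW1/US1/PS0)
  ✓ 0x42099  — 2 lookups
#1 VA=0x1800769 (r,kernel):
  lvl0: tbl 0x3E, slot 12 ⇒ 0x46007 (P1/RW1/US1/PS0)
  lvl1: tbl 0x46, slot 0 ⇒ 0x49007 (P1/RW1/US1/PS0)
  ✓ 0x49769  — 2 lookups

Entries read for #1: 2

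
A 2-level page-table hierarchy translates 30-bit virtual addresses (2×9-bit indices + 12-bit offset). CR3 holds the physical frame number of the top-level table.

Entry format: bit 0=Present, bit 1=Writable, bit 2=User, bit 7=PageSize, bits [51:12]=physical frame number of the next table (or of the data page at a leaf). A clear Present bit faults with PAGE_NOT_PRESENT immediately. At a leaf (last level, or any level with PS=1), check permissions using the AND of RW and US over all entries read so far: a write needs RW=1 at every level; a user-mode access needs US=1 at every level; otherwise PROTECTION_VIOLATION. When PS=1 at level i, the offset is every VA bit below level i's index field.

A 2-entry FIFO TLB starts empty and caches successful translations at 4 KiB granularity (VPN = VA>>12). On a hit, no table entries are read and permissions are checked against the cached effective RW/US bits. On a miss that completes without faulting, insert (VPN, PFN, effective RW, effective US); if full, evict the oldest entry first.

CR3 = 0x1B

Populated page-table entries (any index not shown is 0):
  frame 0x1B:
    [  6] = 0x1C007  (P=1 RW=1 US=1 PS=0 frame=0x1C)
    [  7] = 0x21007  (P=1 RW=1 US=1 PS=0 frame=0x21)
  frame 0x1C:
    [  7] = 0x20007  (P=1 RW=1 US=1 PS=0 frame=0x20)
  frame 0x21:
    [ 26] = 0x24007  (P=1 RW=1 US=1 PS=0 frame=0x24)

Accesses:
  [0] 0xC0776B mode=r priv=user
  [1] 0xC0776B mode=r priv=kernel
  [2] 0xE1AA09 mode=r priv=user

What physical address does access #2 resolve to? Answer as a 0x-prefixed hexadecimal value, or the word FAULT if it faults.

Trace:
#0 VA=0xC0776B (r,user):
  L0: frame=0x1B idx=6 entry=0x1C007 [P=1 RW=1 US=1 PS=0]
  L1: frame=0x1C idx=7 entry=0x20007 [P=1 RW=1 US=1 PS=0]
  ✓ 0x2076B  — 2 lookups
#1 VA=0xC0776B (r,kernel):
  TLB hit vpn=0xC07 → PA=0x2076B
#2 VA=0xE1AA09 (r,user):
  L0: frame=0x1B idx=7 entry=0x21007 [P=1 RW=1 US=1 PS=0]
  L1: frame=0x21 idx=26 entry=0x24007 [P=1 RW=1 US=1 PS=0]
  ✓ 0x24A09  — 2 lookups

Access #2 PA: 0x24A09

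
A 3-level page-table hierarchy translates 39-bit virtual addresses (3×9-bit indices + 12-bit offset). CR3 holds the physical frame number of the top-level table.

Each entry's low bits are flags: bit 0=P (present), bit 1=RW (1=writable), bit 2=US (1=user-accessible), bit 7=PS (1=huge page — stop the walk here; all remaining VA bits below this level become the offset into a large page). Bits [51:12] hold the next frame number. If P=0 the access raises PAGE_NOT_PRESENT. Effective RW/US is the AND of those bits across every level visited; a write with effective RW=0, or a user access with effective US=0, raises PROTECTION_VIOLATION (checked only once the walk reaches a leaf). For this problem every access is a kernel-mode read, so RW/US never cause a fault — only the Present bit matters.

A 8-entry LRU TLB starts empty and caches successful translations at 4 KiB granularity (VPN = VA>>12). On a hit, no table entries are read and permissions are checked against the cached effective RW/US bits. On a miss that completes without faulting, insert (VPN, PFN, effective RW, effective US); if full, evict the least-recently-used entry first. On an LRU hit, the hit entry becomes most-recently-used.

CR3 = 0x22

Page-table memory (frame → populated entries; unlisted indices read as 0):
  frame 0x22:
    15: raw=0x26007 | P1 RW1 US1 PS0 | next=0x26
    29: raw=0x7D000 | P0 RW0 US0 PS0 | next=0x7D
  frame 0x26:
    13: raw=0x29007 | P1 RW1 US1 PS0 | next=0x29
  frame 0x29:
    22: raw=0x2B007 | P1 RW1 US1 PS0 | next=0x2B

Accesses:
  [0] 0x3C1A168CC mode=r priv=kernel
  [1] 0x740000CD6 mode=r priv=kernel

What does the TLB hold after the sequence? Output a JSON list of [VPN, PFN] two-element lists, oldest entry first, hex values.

Trace:
#0 VA=0x3C1A168CC (r,kernel):
  L0: frame=0x22 idx=15 entry=0x26007 [P=1 RW=1 US=1 PS=0]
  L1: frame=0x26 idx=13 entry=0x29007 [P=1 RW=1 US=1 PS=0]
  L2: frame=0x29 idx=22 entry=0x2B007 [P=1 RW=1 US=1 PS=0]
  ⇒ phys 0x2B8CC  [3 reads]
#1 VA=0x740000CD6 (r,kernel):
  L0: frame=0x22 idx=29 entry=0x7D000 [P=0 RW=0 US=0 PS=0]
  ✗ PAGE_NOT_PRESENT  [1 reads]

TLB: [["0x3C1A16", "0x2B"]]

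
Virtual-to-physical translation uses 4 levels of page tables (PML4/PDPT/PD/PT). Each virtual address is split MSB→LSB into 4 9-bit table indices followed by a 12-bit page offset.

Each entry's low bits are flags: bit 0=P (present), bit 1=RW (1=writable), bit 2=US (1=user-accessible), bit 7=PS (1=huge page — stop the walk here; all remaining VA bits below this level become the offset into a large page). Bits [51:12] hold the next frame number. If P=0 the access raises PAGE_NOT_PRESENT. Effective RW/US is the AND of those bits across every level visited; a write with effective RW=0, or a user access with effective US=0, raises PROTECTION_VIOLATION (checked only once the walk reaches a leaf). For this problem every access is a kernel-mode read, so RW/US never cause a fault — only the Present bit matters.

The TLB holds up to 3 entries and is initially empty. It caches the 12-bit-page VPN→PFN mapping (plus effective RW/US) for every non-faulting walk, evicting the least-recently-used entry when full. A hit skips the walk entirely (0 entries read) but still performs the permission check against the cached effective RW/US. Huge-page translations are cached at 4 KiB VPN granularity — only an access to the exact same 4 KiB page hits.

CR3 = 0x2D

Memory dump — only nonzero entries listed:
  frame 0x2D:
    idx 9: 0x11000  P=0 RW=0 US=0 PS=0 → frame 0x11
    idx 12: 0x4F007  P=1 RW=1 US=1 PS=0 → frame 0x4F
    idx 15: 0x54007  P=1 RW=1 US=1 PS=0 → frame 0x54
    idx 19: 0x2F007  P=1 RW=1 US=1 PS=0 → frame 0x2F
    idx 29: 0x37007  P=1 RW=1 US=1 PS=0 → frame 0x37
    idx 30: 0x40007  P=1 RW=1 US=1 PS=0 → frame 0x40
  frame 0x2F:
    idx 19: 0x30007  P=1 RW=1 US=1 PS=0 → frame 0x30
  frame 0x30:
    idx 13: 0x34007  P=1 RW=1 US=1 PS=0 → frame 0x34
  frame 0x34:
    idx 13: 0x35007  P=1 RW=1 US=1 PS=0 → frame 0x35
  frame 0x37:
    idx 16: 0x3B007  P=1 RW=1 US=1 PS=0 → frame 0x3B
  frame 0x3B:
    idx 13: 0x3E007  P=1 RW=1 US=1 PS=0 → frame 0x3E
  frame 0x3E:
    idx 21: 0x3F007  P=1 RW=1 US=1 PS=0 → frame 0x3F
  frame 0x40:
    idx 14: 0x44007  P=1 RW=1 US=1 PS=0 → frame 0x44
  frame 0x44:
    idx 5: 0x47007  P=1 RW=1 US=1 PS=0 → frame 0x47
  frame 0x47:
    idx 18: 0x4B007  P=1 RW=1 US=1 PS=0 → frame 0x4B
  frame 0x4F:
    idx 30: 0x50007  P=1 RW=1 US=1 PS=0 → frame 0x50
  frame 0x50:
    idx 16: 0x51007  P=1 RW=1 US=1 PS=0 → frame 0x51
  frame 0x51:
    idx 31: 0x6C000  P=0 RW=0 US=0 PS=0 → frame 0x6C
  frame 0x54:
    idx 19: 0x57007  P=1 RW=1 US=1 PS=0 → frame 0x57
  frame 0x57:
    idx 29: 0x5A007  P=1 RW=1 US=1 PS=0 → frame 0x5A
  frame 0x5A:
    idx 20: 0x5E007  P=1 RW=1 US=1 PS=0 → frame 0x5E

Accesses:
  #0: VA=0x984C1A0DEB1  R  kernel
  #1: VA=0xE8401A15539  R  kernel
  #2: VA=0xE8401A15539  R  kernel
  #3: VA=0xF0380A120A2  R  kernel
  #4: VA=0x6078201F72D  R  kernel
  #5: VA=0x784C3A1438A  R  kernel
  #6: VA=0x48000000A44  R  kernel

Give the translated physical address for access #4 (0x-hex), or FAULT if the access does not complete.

Per-access translation:
#0 VA=0x984C1A0DEB1 (r,kernel):
  L0: frame=0x2D idx=19 entry=0x2F007 [P=1 RW=1 US=1 PS=0]
  L1: frame=0x2F idx=19 entry=0x30007 [P=1 RW=1 US=1 PS=0]
  L2: frame=0x30 idx=13 entry=0x34007 [P=1 RW=1 US=1 PS=0]
  L3: frame=0x34 idx=13 entry=0x35007 [P=1 RW=1 US=1 PS=0]
  ⇒ phys 0x35EB1  [4 reads]
#1 VA=0xE8401A15539 (r,kernel):
  L0: frame=0x2D idx=29 entry=0x37007 [P=1 RW=1 US=1 PS=0]
  L1: frame=0x37 idx=16 entry=0x3B007 [P=1 RW=1 US=1 PS=0]
  L2: frame=0x3B idx=13 entry=0x3E007 [P=1 RW=1 US=1 PS=0]
  L3: frame=0x3E idx=21 entry=0x3F007 [P=1 RW=1 US=1 PS=0]
  ⇒ phys 0x3F539  [4 reads]
#2 VA=0xE8401A15539 (r,kernel):
  TLB hit vpn=0xE8401A15 → PA=0x3F539
#3 VA=0xF0380A120A2 (r,kernel):
  L0: frame=0x2D idx=30 entry=0x40007 [P=1 RW=1 US=1 PS=0]
  L1: frame=0x40 idx=14 entry=0x44007 [P=1 RW=1 US=1 PS=0]
  L2: frame=0x44 idx=5 entry=0x47007 [P=1 RW=1 US=1 PS=0]
  L3: frame=0x47 idx=18 entry=0x4B007 [P=1 RW=1 US=1 PS=0]
  ⇒ phys 0x4B0A2  [4 reads]
#4 VA=0x6078201F72D (r,kernel):
  L0: frame=0x2D idx=12 entry=0x4F007 [P=1 RW=1 US=1 PS=0]
  L1: frame=0x4F idx=30 entry=0x50007 [P=1 RW=1 US=1 PS=0]
  L2: frame=0x50 idx=16 entry=0x51007 [P=1 RW=1 US=1 PS=0]
  L3: frame=0x51 idx=31 entry=0x6C000 [P=0 RW=0 US=0 PS=0]
  → PAGE_NOT_PRESENT  (4 entries read)
#5 VA=0x784C3A1438A (r,kernel):
  L0: frame=0x2D idx=15 entry=0x54007 [P=1 RW=1 US=1 PS=0]
  L1: frame=0x54 idx=19 entry=0x57007 [P=1 RW=1 US=1 PS=0]
  L2: frame=0x57 idx=29 entry=0x5A007 [P=1 RW=1 US=1 PS=0]
  L3: frame=0x5A idx=20 entry=0x5E007 [P=1 RW=1 US=1 PS=0]
  ⇒ phys 0x5E38A  [4 reads]
#6 VA=0x48000000A44 (r,kernel):
  L0: frame=0x2D idx=9 entry=0x11000 [P=0 RW=0 US=0 PS=0]
  → PAGE_NOT_PRESENT  (1 entries read)

Access #4 PA: FAULT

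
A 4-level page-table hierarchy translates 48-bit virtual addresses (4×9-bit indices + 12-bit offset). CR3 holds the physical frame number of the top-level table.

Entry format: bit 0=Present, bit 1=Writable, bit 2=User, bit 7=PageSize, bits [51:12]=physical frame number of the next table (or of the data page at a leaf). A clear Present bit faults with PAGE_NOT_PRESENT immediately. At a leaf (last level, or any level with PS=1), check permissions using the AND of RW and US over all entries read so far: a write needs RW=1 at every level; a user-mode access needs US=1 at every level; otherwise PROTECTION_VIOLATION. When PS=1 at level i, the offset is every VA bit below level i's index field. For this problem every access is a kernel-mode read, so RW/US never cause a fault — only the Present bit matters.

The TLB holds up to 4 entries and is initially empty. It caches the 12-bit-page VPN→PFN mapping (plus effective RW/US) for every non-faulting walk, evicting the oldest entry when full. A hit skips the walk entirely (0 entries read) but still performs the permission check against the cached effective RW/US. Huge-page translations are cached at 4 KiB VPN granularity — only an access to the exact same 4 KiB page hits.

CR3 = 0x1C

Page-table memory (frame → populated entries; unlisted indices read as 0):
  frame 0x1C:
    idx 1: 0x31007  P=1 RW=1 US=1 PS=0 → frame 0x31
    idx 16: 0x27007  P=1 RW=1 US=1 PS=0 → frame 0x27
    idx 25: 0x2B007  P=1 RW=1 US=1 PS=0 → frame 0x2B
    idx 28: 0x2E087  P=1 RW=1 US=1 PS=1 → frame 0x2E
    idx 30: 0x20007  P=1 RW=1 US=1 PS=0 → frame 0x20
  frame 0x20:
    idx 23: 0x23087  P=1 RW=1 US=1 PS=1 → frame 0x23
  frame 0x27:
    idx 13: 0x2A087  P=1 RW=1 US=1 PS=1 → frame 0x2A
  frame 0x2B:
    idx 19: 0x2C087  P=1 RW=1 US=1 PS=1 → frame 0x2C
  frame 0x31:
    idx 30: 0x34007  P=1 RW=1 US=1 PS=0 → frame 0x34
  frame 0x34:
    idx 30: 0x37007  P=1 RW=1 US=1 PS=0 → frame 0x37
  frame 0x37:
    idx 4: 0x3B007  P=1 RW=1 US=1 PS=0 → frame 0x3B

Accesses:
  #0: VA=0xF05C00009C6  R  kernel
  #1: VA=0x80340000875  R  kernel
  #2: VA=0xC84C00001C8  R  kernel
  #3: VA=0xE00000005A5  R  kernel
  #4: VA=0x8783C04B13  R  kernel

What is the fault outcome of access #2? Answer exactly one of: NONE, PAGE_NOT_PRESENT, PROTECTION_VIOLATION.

Per-access translation:
#0 VA=0xF05C00009C6 (r,kernel):
  lvl0: tbl 0x1C, slot 30 ⇒ 0x20007 (P1/RW1/US1/PS0)
  lvl1: tbl 0x20, slot 23 ⇒ 0x23087 (P1/RW1/US1/PS1)
  ⇒ phys 0x239C6 (huge @L1)  [2 reads]
#1 VA=0x80340000875 (r,kernel):
  lvl0: tbl 0x1C, slot 16 ⇒ 0x27007 (P1/RW1/US1/PS0)
  lvl1: tbl 0x27, slot 13 ⇒ 0x2A087 (P1/RW1/US1/PS1)
  ⇒ phys 0x2A875 (huge @L1)  [2 reads]
#2 VA=0xC84C00001C8 (r,kernel):
  lvl0: tbl 0x1C, slot 25 ⇒ 0x2B007 (P1/RW1/US1/PS0)
  lvl1: tbl 0x2B, slot 19 ⇒ 0x2C087 (P1/RW1/US1/PS1)
  ⇒ phys 0x2C1C8 (huge @L1)  [2 reads]
#3 VA=0xE00000005A5 (r,kernel):
  lvl0: tbl 0x1C, slot 28 ⇒ 0x2E087 (P1/RW1/US1/PS1)
  ⇒ phys 0x2E5A5 (huge @L0)  [1 reads]
#4 VA=0x8783C04B13 (r,kernel):
  lvl0: tbl 0x1C, slot 1 ⇒ 0x31007 (P1/RW1/US1/PS0)
  lvl1: tbl 0x31, slot 30 ⇒ 0x34007 (P1/RW1/US1/PS0)
  lvl2: tbl 0x34, slot 30 ⇒ 0x37007 (P1/RW1/US1/PS0)
  lvl3: tbl 0x37, slot 4 ⇒ 0x3B007 (P1/RW1/US1/PS0)
  ⇒ phys 0x3BB13  [4 reads]

Access #2 fault: NONE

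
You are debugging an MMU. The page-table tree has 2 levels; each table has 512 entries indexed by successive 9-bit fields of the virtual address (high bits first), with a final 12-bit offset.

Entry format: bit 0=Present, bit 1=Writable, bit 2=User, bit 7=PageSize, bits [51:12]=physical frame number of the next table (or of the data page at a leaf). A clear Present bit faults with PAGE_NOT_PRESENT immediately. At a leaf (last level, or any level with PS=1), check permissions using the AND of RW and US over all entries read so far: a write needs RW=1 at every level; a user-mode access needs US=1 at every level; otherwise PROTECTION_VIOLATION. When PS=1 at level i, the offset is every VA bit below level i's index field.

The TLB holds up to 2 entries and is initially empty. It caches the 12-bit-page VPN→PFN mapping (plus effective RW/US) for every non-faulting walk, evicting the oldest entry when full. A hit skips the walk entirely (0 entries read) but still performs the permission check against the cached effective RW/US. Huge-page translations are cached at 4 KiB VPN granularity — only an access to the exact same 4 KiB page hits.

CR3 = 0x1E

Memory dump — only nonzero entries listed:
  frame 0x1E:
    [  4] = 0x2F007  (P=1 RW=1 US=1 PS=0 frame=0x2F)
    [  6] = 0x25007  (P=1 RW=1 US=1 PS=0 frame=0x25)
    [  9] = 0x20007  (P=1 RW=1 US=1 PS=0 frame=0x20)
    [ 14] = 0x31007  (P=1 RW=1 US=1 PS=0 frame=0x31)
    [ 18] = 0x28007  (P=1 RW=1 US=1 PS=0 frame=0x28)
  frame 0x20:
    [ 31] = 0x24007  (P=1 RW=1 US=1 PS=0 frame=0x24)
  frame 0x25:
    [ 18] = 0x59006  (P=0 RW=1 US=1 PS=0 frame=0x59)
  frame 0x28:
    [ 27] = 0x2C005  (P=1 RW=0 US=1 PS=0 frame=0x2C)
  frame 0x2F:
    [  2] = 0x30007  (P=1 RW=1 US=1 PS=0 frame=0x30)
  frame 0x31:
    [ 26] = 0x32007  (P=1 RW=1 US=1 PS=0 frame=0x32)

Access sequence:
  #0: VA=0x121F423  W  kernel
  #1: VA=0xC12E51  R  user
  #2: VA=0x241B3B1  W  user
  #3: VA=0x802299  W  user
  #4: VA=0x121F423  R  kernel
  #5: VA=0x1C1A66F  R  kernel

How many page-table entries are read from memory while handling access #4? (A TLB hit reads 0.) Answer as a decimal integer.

Walk each access:
#0 VA=0x121F423 (w,kernel):
  L0: frame=0x1E idx=9 entry=0x20007 [P=1 RW=1 US=1 PS=0]
  L1: frame=0x20 idx=31 entry=0x24007 [P=1 RW=1 US=1 PS=0]
  → PA=0x24423  (2 entries read)
#1 VA=0xC12E51 (r,user):
  L0: frame=0x1E idx=6 entry=0x25007 [P=1 RW=1 US=1 PS=0]
  L1: frame=0x25 idx=18 entry=0x59006 [P=0 RW=1 US=1 PS=0]
  ⇒ fault: PAGE_NOT_PRESENT  — 2 lookups
#2 VA=0x241B3B1 (w,user):
  L0: frame=0x1E idx=18 entry=0x28007 [P=1 RW=1 US=1 PS=0]
  L1: frame=0x28 idx=27 entry=0x2C005 [P=1 RW=0 US=1 PS=0]
  ⇒ fault: PROTECTION_VIOLATION  — 2 lookups
#3 VA=0x802299 (w,user):
  L0: frame=0x1E idx=4 entry=0x2F007 [P=1 RW=1 US=1 PS=0]
  L1: frame=0x2F idx=2 entry=0x30007 [P=1 RW=1 US=1 PS=0]
  → PA=0x30299  (2 entries read)
#4 VA=0x121F423 (r,kernel):
  TLB hit vpn=0x121F → PA=0x24423
#5 VA=0x1C1A66F (r,kernel):
  L0: frame=0x1E idx=14 entry=0x31007 [P=1 RW=1 US=1 PS=0]
  L1: frame=0x31 idx=26 entry=0x32007 [P=1 RW=1 US=1 PS=0]
  → PA=0x3266F  (2 entries read)

Entries read for #4: 0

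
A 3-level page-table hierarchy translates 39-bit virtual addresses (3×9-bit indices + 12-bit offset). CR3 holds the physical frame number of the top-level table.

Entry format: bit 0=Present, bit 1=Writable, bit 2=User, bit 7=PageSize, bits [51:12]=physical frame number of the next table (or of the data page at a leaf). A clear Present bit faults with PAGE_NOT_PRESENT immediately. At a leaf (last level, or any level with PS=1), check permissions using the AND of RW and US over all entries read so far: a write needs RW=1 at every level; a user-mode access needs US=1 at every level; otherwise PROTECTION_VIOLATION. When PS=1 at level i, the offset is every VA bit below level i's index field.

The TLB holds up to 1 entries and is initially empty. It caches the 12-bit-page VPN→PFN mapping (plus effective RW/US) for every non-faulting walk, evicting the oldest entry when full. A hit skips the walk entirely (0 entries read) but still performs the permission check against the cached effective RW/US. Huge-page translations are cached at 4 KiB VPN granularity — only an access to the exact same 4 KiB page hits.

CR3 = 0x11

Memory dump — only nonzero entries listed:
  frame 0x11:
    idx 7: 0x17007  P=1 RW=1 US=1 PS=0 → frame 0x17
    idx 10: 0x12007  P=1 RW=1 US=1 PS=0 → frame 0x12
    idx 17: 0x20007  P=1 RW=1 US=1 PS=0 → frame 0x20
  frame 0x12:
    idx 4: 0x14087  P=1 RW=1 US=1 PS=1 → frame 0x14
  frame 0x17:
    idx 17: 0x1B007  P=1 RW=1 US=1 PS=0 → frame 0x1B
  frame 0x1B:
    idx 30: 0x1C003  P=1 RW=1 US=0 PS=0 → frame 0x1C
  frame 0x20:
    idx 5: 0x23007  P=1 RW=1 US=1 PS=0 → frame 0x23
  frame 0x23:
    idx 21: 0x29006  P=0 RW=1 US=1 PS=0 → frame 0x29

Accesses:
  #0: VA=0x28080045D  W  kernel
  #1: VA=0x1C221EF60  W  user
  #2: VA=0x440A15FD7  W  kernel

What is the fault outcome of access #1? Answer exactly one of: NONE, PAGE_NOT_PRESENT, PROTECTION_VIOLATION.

Trace:
#0 VA=0x28080045D (w,kernel):
  [0] read 0x11 idx=10: raw=0x12007 flags P=1 W=1 U=1 S=0
  [1] read 0x12 idx=4: raw=0x14087 flags P=1 W=1 U=1 S=1
  ✓ 0x1445D (huge @L1)  — 2 lookups
#1 VA=0x1C221EF60 (w,user):
  [0] read 0x11 idx=7: raw=0x17007 flags P=1 W=1 U=1 S=0
  [1] read 0x17 idx=17: raw=0x1B007 flags P=1 W=1 U=1 S=0
  [2] read 0x1B idx=30: raw=0x1C003 flags P=1 W=1 U=0 S=0
  → PROTECTION_VIOLATION  (3 entries read)
#2 VA=0x440A15FD7 (w,kernel):
  [0] read 0x11 idx=17: raw=0x20007 flags P=1 W=1 U=1 S=0
  [1] read 0x20 idx=5: raw=0x23007 flags P=1 W=1 U=1 S=0
  [2] read 0x23 idx=21: raw=0x29006 flags P=0 W=1 U=1 S=0
  → PAGE_NOT_PRESENT  (3 entries read)

Access #1 fault: PROTECTION_VIOLATION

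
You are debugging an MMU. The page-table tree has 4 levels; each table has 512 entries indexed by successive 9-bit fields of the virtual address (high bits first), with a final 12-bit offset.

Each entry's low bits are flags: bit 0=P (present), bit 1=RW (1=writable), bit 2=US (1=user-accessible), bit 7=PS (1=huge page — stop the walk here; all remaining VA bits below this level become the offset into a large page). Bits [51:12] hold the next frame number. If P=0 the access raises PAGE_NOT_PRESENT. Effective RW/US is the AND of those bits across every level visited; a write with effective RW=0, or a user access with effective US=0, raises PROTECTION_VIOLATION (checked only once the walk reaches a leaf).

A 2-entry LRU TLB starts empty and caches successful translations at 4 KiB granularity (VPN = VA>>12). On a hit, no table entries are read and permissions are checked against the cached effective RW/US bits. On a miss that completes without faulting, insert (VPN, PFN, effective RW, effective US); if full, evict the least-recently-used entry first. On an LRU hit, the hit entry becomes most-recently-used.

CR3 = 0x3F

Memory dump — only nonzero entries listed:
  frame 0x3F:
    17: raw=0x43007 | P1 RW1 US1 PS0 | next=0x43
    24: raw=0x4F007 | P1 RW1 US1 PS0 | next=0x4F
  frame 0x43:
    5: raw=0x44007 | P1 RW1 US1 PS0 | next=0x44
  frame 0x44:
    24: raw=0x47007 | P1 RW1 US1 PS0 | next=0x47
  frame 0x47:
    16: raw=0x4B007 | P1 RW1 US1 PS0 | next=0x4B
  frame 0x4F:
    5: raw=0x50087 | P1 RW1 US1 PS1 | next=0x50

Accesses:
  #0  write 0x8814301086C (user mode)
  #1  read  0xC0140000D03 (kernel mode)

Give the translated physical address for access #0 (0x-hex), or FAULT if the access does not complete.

Trace:
#0 VA=0x8814301086C (w,user):
  L0 @0x3F[17] → 0x43007  P=1,RW=1,US=1,PS=0
  L1 @0x43[5] → 0x44007  P=1,RW=1,US=1,PS=0
  L2 @0x44[24] → 0x47007  P=1,RW=1,US=1,PS=0
  L3 @0x47[16] → 0x4B007  P=1,RW=1,US=1,PS=0
  → PA=0x4B86C  (4 entries read)
#1 VA=0xC0140000D03 (r,kernel):
  L0 @0x3F[24] → 0x4F007  P=1,RW=1,US=1,PS=0
  L1 @0x4F[5] → 0x50087  P=1,RW=1,US=1,PS=1
  → PA=0x50D03 (huge @L1)  (2 entries read)

Access #0 PA: 0x4B86C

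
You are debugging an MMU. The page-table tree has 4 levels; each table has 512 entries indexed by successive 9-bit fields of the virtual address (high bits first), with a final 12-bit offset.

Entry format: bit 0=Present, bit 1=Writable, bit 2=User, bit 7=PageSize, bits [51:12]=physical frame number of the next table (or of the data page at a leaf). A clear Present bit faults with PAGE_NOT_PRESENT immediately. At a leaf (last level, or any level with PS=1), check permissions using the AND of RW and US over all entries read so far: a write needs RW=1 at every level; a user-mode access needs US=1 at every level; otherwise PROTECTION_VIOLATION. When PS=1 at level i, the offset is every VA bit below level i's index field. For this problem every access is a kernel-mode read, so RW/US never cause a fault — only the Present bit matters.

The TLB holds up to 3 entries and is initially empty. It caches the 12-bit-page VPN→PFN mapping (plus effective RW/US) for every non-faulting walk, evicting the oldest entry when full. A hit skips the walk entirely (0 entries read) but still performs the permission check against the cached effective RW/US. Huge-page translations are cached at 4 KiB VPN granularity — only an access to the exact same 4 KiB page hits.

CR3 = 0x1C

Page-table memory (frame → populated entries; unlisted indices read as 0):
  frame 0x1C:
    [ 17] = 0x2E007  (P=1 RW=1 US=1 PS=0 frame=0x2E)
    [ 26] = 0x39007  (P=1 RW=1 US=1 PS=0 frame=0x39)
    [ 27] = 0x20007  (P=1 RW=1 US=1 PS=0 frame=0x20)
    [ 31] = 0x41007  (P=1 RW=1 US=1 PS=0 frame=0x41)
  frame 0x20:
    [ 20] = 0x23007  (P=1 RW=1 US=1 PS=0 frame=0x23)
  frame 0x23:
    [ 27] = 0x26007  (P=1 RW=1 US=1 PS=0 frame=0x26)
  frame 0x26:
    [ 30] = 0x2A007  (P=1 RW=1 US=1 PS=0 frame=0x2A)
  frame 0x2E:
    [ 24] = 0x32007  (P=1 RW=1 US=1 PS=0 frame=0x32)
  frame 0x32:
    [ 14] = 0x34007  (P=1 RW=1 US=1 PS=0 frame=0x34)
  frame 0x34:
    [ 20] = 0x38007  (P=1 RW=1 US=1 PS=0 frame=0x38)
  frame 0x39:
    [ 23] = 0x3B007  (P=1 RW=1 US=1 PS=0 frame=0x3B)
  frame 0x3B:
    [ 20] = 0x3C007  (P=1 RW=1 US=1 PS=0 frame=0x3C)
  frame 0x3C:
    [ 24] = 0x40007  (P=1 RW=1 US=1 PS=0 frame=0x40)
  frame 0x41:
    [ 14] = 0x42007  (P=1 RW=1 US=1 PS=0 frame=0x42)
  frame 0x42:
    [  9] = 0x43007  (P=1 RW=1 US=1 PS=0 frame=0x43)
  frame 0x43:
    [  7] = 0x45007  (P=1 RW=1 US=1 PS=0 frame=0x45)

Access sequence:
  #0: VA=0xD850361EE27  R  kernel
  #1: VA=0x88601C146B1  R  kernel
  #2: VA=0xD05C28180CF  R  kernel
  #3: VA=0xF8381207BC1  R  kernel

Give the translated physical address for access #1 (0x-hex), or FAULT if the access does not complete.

Walk each access:
#0 VA=0xD850361EE27 (r,kernel):
  L0 @0x1C[27] → 0x20007  P=1,RW=1,US=1,PS=0
  L1 @0x20[20] → 0x23007  P=1,RW=1,US=1,PS=0
  L2 @0x23[27] → 0x26007  P=1,RW=1,US=1,PS=0
  L3 @0x26[30] → 0x2A007  P=1,RW=1,US=1,PS=0
  ⇒ phys 0x2AE27  [4 reads]
#1 VA=0x88601C146B1 (r,kernel):
  L0 @0x1C[17] → 0x2E007  P=1,RW=1,US=1,PS=0
  L1 @0x2E[24] → 0x32007  P=1,RW=1,US=1,PS=0
  L2 @0x32[14] → 0x34007  P=1,RW=1,US=1,PS=0
  L3 @0x34[20] → 0x38007  P=1,RW=1,US=1,PS=0
  ⇒ phys 0x386B1  [4 reads]
#2 VA=0xD05C28180CF (r,kernel):
  L0 @0x1C[26] → 0x39007  P=1,RW=1,US=1,PS=0
  L1 @0x39[23] → 0x3B007  P=1,RW=1,US=1,PS=0
  L2 @0x3B[20] → 0x3C007  P=1,RW=1,US=1,PS=0
  L3 @0x3C[24] → 0x40007  P=1,RW=1,US=1,PS=0
  ⇒ phys 0x400CF  [4 reads]
#3 VA=0xF8381207BC1 (r,kernel):
  L0 @0x1C[31] → 0x41007  P=1,RW=1,US=1,PS=0
  L1 @0x41[14] → 0x42007  P=1,RW=1,US=1,PS=0
  L2 @0x42[9] → 0x43007  P=1,RW=1,US=1,PS=0
  L3 @0x43[7] → 0x45007  P=1,RW=1,US=1,PS=0
  ⇒ phys 0x45BC1  [4 reads]

Access #1 PA: 0x386B1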